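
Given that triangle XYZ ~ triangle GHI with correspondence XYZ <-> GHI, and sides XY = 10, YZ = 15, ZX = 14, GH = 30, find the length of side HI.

k = 30/10 = 3. HI = 3 * 15 = 45.

45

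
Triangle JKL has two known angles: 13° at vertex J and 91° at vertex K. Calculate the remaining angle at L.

The interior angles sum to 180°: angle L = 180 - 13 - 91 = 76°.
The triangle is obtuse (angles 13°, 91°, 76°).

76 degrees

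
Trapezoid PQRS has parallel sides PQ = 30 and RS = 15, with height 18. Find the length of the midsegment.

midsegment = (30 + 15) / 2 = 45 / 2 = 45/2

45/2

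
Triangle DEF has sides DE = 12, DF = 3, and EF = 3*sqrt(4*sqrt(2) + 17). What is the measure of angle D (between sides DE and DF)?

By the inverse law of cosines: cos(D) = (DE² + DF² - EF²) / (2 × DE × DF)
cos(D) = (12² + 3² - (3*sqrt(4*sqrt(2) + 17))²) / (2 × 12 × 3)
cos(D) = (144 + 9 - (36*sqrt(2) + 153)) / 72
cos(D) = -sqrt(2)/2
D = arccos(-sqrt(2)/2) = 135°

135°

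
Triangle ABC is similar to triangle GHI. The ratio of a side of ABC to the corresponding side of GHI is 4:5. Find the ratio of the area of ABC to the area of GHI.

Area ratio = (side ratio)^2 = (4/5)^2 = 16:25.

16:25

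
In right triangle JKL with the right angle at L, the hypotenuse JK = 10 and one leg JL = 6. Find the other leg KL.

By the Pythagorean theorem: KL^2 = JK^2 - JL^2
KL^2 = 10^2 - 6^2 = 100 - 36 = 64
KL = sqrt(64) = 8

8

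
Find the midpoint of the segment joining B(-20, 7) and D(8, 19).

The midpoint is the point halfway along the segment.
Move half the horizontal distance: -20 + (8 - -20)/2 = -20 + 28/2 = -6
Move half the vertical distance: 7 + (19 - 7)/2 = 7 + 12/2 = 13
Midpoint = (-6, 13)

(-6, 13)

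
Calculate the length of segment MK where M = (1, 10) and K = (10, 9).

d = sqrt((9)^2 + (-1)^2) = sqrt(82)

sqrt(82)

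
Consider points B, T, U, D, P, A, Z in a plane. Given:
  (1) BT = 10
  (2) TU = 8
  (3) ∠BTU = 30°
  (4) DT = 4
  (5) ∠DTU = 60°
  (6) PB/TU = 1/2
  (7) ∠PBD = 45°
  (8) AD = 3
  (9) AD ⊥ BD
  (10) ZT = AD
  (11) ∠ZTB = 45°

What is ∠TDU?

Step 1: By the law of cosines on triangle DTU: DU² = 4² + 8² − 2·4·8·cos(60°) = 48, so DU = 4·√3.
Step 2: By the inverse law of cosines on triangle TDU: cos(∠TDU) = (4² + (4·√3)² − 8²) / (2·4·4·√3) = 0/55.43 = 0, so ∠TDU = 90°.

Therefore, the measure of angle ∠TDU = 90°.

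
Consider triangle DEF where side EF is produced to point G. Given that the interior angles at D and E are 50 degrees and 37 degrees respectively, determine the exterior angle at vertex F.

Exterior angle = 50 + 37 = 87 degrees (exterior angle theorem).

87 degrees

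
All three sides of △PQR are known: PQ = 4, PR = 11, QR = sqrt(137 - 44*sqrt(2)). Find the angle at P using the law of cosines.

By the inverse law of cosines: cos(P) = (PQ² + PR² - QR²) / (2 × PQ × PR)
cos(P) = (4² + 11² - (sqrt(137 - 44*sqrt(2)))²) / (2 × 4 × 11)
cos(P) = (16 + 121 - (137 - 44*sqrt(2))) / 88
cos(P) = sqrt(2)/2
P = arccos(sqrt(2)/2) = 45°

45°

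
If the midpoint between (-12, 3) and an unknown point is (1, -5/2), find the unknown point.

Using the midpoint formula: M = ((x1 + x2)/2, (y1 + y2)/2)
We know M = (1, -5/2) and R = (-12, 3)
For x: 1 = (-12 + x2)/2, so x2 = 2*1 - -12 = 14
For y: -5/2 = (3 + y2)/2, so y2 = 2*-5/2 - 3 = -8
P = (14, -8)

(14, -8)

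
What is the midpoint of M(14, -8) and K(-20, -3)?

The midpoint is the point halfway along the segment.
Move half the horizontal distance: 14 + (-20 - 14)/2 = 14 + -34/2 = -3
Move half the vertical distance: -8 + (-3 - -8)/2 = -8 + 5/2 = -11/2
Midpoint = (-3, -11/2)

(-3, -11/2)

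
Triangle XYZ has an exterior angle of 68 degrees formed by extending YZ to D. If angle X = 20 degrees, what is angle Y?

The exterior angle theorem states that an exterior angle equals the sum of the two non-adjacent interior angles.
So 68 = 20 + angle Y, which gives angle Y = 68 - 20 = 48 degrees.

48 degrees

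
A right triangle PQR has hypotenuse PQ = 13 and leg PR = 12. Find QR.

Rearranging the Pythagorean theorem to solve for the unknown leg:
leg^2 = hypotenuse^2 - known_leg^2 = 169 - 144 = 25
leg = sqrt(25) = 5.

5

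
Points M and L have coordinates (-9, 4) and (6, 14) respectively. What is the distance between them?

d = sqrt((15)^2 + (10)^2) = sqrt(325) = 5*sqrt(13)

5*sqrt(13)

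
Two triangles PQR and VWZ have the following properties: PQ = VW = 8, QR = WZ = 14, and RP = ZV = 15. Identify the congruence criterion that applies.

Consider the given information: PQ = VW = 8, QR = WZ = 14, and RP = ZV = 15
This is not SAS or ASA: SAS requires two sides and the included angle between them. ASA requires two angles and the side between them.
The correct criterion is SSS. All three pairs of corresponding sides are equal (Side-Side-Side).

SSS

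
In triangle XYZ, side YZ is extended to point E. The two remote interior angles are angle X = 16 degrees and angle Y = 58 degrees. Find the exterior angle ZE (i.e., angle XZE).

The interior angle at Z is 180 - 16 - 58 = 106 degrees.
The exterior angle and interior angle at Z are supplementary:
Exterior angle = 180 - 106 = 74 degrees.

74 degrees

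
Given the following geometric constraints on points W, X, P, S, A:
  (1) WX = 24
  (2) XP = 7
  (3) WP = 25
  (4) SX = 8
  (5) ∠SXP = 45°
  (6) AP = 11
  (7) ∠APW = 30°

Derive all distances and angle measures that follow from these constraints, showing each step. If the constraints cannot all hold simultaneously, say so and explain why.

The constraints are consistent.

Step 1: From WP = 25, PA = 11, and ∠WPA = 30°, by the law of cosines:
  WA² = WP² + PA² - 2·WP·PA·cos(30°) = 625 + 121 - 476.3 = 269.7
  WA ≈ 16.42

Step 2: From PX = 7, XS = 8, and ∠PXS = 45°, by the law of cosines:
  PS² = PX² + XS² - 2·PX·XS·cos(45°) = 49 + 64 - 79.2 = 33.8
  PS ≈ 5.81

Step 3: From WP = 25, WX = 24, PX = 7, by the inverse law of cosines:
  cos(∠PWX) = (WP² + WX² - PX²) / (2·WP·WX)
  ∠PWX = 16.26°

Step 4: From XP = 7, XW = 24, PW = 25, by the inverse law of cosines:
  cos(∠PXW) = (XP² + XW² - PW²) / (2·XP·XW)
  ∠PXW = 90°

Step 5: From PW = 25, PX = 7, WX = 24, by the inverse law of cosines:
  cos(∠WPX) = (PW² + PX² - WX²) / (2·PW·PX)
  ∠WPX = 73.74°

Step 6: From WA = 16.42, WP = 25, AP = 11, by the inverse law of cosines:
  cos(∠AWP) = (WA² + WP² - AP²) / (2·WA·WP)
  ∠AWP = 19.57°

Step 7: From PS = 5.81, PX = 7, SX = 8, by the inverse law of cosines:
  cos(∠SPX) = (PS² + PX² - SX²) / (2·PS·PX)
  ∠SPX = 76.64°

Step 8: From SP = 5.81, SX = 8, PX = 7, by the inverse law of cosines:
  cos(∠PSX) = (SP² + SX² - PX²) / (2·SP·SX)
  ∠PSX = 58.36°

Step 9: From AP = 11, AW = 16.42, PW = 25, by the inverse law of cosines:
  cos(∠PAW) = (AP² + AW² - PW²) / (2·AP·AW)
  ∠PAW = 130.43°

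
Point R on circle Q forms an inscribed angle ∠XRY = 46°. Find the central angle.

The inscribed angle theorem states that a central angle is always twice any inscribed angle that subtends the same arc.
Since the inscribed angle is 46°, the central angle = 2 × 46° = 92°.

92°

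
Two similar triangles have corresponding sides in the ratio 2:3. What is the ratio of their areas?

Area ratio = (side ratio)^2 = (2/3)^2 = 4:9.

4:9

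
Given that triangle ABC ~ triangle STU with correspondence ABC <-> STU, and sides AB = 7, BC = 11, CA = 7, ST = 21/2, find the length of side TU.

Similar triangles have proportional sides. Setting up the proportion:
ST / AB = TU / BC
21/2 / 7 = TU / 11
TU = 11 * 21/2 / 7 = 33/2.

33/2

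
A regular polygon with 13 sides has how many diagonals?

The number of diagonals in an n-gon is n(n - 3)/2.
For n = 13: 13(13 - 3)/2 = 13 × 10 / 2 = 65.

65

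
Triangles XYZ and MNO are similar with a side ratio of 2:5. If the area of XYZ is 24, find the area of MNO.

For similar figures, the area ratio equals the square of the side ratio.
Side ratio (XYZ to MNO) = 2:5, so area ratio = 2^2:5^2 = 4:25.
If the area of XYZ is 24, then the area of MNO = 24 * (25/4) = 150.

150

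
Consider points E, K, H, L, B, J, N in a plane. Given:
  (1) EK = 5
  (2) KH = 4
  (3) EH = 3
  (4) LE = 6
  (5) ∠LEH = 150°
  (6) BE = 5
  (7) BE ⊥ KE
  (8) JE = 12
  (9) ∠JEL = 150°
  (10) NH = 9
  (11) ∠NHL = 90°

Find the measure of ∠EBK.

Step 1: By the law of cosines on triangle BEK: BK² = 5² + 5² − 2·5·5·cos(90°) = 50, so BK = 5·√2.
Step 2: By the inverse law of cosines on triangle EBK: cos(∠EBK) = (5² + (5·√2)² − 5²) / (2·5·5·√2) = 50/70.71 = 0.7071, so ∠EBK = 45°.

Therefore, the measure of angle ∠EBK = 45°.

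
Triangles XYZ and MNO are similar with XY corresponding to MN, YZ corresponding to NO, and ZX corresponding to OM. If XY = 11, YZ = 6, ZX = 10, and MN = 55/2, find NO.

k = 55/2/11 = 5/2. NO = 5/2 * 6 = 15.

15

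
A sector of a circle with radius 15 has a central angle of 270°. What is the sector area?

The full circle has area πr² = π(15)² = 225*pi.
The sector covers 270° out of 360°, a fraction of 3/4.
Sector area = 225*pi × 3/4 = 675*pi/4.

675*pi/4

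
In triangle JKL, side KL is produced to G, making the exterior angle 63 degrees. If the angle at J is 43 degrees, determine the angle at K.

The exterior angle theorem states that an exterior angle equals the sum of the two non-adjacent interior angles.
So 63 = 43 + angle K, which gives angle K = 63 - 43 = 20 degrees.

20 degrees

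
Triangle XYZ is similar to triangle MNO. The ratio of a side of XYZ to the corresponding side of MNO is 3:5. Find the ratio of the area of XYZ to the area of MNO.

Area scales with the square of linear dimensions. If every length is multiplied by 3/5, then the area is multiplied by (3/5)^2 = 9/25.
The area ratio is 9:25.

9:25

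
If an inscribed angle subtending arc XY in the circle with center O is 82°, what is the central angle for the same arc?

By the inscribed angle theorem, the central angle is twice the inscribed angle.
Central angle = 2 × 82° = 164°

164°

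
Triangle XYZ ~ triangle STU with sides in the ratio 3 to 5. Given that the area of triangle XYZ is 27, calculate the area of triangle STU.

Area ratio = (3/5)^2 = 9/25. Area of STU = 27 * 25/9 = 75.

75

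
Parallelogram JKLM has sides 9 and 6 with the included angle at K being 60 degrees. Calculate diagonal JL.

The diagonal of a parallelogram can be found by treating two adjacent sides and the diagonal as a triangle.
Applying the law of cosines with sides 9, 6 and included angle 60°:
d^2 = 81 + 36 - 108*cos(60°) = 63
d = 3*sqrt(7)

3*sqrt(7)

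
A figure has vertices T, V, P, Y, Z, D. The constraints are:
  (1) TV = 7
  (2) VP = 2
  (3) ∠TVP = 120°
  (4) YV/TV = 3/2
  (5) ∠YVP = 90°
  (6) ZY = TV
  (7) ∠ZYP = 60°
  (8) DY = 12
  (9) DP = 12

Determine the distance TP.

Step 1: By the law of cosines on triangle TVP: TP² = 7² + 2² − 2·7·2·cos(120°) = 67, so TP = √67.

Therefore, the length of TP = √67.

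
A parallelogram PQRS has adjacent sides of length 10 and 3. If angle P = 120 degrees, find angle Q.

In a parallelogram, consecutive angles are supplementary (sum to 180°).
angle Q = 180 - angle P
angle Q = 180 - 120
angle Q = 60 degrees

60 degrees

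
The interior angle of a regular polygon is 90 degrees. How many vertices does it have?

Exterior angle = 180 - 90 = 90. n = 360 / 90 = 4.

4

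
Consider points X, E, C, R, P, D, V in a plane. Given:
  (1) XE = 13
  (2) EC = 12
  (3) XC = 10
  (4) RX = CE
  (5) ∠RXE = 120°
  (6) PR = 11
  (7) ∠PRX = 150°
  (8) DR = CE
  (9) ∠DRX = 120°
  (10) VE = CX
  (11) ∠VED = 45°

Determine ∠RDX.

From the given relations: DR = CE = 12; RX = CE = 12.
Step 1: By the law of cosines on triangle DRX: DX² = 12² + 12² − 2·12·12·cos(120°) = 432, so DX = 12·√3.
Step 2: By the inverse law of cosines on triangle RDX: cos(∠RDX) = (12² + (12·√3)² − 12²) / (2·12·12·√3) = 432/498.83 = 0.866, so ∠RDX = 30°.

Therefore, the measure of angle ∠RDX = 30°.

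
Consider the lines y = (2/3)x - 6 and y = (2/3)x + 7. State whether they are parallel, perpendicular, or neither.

Slope of line 1: m1 = 2/3
Slope of line 2: m2 = 2/3
Since m1 = m2 = 2/3, the lines are parallel.

Parallel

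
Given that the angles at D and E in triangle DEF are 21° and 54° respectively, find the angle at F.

angle F = 180 - 21 - 54 = 105 degrees.

105 degrees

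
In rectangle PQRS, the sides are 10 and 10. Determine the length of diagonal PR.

Using the Pythagorean theorem:
d² = 10² + 10² = 100 + 100 = 200
d = sqrt(200) = 10*sqrt(2)

10*sqrt(2)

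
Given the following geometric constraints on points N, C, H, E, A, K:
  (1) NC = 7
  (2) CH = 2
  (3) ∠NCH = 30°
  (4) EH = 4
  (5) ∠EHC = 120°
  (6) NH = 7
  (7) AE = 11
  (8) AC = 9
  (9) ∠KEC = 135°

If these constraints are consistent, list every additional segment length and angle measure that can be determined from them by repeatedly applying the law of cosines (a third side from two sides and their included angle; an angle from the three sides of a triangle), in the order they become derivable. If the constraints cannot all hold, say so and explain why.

These constraints are not satisfiable: (1), (2) and (3) already determine NH: by the law of cosines NH² = 7² + 2² − 2·7·2·cos(30°) = 28.75, so NH ≈ 5.36, which contradicts (6) NH = 7. No planar figure meets all of them, so nothing further can be derived.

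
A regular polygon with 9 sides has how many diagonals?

Each of the 9 vertices connects to 6 non-adjacent vertices via diagonals.
Total connections = 9 × 6 = 54, but each diagonal is counted twice.
Number of diagonals = 54 / 2 = 27.

27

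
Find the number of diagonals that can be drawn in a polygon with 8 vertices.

The number of diagonals in an n-gon is n(n - 3)/2.
For n = 8: 8(8 - 3)/2 = 8 × 5 / 2 = 20.

20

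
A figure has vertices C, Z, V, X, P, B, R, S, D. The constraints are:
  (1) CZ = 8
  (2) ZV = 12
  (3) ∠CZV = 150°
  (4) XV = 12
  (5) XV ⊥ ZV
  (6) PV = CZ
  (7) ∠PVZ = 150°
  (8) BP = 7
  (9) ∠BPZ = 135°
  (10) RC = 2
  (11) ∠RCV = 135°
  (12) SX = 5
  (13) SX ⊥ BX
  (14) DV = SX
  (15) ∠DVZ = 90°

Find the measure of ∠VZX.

Step 1: By the law of cosines on triangle ZVX: ZX² = 12² + 12² − 2·12·12·cos(90°) = 288, so ZX = 12·√2.
Step 2: By the inverse law of cosines on triangle VZX: cos(∠VZX) = (12² + (12·√2)² − 12²) / (2·12·12·√2) = 288/407.29 = 0.7071, so ∠VZX = 45°.

Therefore, the measure of angle ∠VZX = 45°.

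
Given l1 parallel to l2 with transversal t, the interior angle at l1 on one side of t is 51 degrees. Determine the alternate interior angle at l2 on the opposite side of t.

Alternate interior angles formed by parallel lines and a transversal are equal.
The given angle is 51 degrees.
The alternate interior angle = 51 degrees.

51 degrees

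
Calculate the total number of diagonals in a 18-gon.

Total line segments between 18 vertices = C(18,2) = 153.
Subtract the 18 sides: 153 - 18 = 135 diagonals.

135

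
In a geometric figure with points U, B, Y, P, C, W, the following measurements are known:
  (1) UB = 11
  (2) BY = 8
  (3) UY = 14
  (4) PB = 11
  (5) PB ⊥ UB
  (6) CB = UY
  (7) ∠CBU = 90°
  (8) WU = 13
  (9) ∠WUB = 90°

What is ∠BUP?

Step 1: By the law of cosines on triangle UBP: UP² = 11² + 11² − 2·11·11·cos(90°) = 242, so UP = 11·√2.
Step 2: By the inverse law of cosines on triangle BUP: cos(∠BUP) = (11² + (11·√2)² − 11²) / (2·11·11·√2) = 242/342.24 = 0.7071, so ∠BUP = 45°.

Therefore, the measure of angle ∠BUP = 45°.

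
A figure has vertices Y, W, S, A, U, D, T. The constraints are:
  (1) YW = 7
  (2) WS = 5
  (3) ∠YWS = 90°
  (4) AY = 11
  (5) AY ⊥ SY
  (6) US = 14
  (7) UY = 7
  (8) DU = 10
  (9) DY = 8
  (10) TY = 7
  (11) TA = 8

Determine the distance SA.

Step 1: By the law of cosines on triangle SWY: SY² = 5² + 7² − 2·5·7·cos(90°) = 74, so SY = √74.
Step 2: By the law of cosines on triangle SYA: SA² = √74² + 11² − 2·√74·11·cos(90°) = 195, so SA = √195.

Therefore, the length of SA = √195.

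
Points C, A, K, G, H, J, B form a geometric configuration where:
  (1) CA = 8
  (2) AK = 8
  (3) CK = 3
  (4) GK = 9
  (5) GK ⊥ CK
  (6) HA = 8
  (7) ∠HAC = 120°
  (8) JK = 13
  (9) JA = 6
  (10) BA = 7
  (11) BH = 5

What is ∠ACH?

Step 1: By the law of cosines on triangle CAH: CH² = 8² + 8² − 2·8·8·cos(120°) = 192, so CH = 8·√3.
Step 2: By the inverse law of cosines on triangle ACH: cos(∠ACH) = (8² + (8·√3)² − 8²) / (2·8·8·√3) = 192/221.7 = 0.866, so ∠ACH = 30°.

Therefore, the measure of angle ∠ACH = 30°.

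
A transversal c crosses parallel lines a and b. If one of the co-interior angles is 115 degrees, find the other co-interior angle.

Co-interior (same-side interior) angles are between the parallel lines on the same side of the transversal.
Unlike corresponding or alternate interior angles, they are supplementary rather than equal.
So the angle = 180 - 115 = 65 degrees.

65 degrees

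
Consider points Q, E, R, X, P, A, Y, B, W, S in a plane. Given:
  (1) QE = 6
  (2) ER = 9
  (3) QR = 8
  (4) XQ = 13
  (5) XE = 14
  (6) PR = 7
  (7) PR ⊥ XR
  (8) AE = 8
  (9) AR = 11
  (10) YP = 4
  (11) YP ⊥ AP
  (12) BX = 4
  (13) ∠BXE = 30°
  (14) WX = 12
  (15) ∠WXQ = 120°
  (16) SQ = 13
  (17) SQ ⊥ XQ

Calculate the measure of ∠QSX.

Step 1: By the law of cosines on triangle SQX: SX² = 13² + 13² − 2·13·13·cos(90°) = 338, so SX = 13·√2.
Step 2: By the inverse law of cosines on triangle QSX: cos(∠QSX) = (13² + (13·√2)² − 13²) / (2·13·13·√2) = 338/478 = 0.7071, so ∠QSX = 45°.

Therefore, the measure of angle ∠QSX = 45°.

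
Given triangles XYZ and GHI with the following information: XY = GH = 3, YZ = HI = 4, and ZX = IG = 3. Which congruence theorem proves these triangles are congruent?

The given information matches SSS: All three pairs of corresponding sides are equal (Side-Side-Side).

SSS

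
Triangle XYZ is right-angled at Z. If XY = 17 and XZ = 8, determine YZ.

Rearranging the Pythagorean theorem to solve for the unknown leg:
leg^2 = hypotenuse^2 - known_leg^2 = 289 - 64 = 225
leg = sqrt(225) = 15.

15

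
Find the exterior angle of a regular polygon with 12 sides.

Each exterior angle of a regular n-gon is 360 / n.
For n = 12: 360 / 12 = 30 degrees.

30 degrees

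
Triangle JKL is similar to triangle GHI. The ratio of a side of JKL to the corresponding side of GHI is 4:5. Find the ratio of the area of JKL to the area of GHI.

The ratio of areas of similar triangles equals the square of the side ratio.
Side ratio = 4:5
Area ratio = (4/5)^2 = 16/25 = 16:25

16:25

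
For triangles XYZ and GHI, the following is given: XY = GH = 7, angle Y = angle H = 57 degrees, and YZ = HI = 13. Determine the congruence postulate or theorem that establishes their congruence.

The given information matches SAS: Two pairs of corresponding sides and the included angle are equal (Side-Angle-Side).

SAS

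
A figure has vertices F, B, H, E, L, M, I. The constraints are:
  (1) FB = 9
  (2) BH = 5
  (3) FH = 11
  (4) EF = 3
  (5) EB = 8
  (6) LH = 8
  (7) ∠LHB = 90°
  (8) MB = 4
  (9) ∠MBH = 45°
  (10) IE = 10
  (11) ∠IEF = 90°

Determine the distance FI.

Step 1: By the law of cosines on triangle FEI: FI² = 3² + 10² − 2·3·10·cos(90°) = 109, so FI = √109.

Therefore, the length of FI = √109.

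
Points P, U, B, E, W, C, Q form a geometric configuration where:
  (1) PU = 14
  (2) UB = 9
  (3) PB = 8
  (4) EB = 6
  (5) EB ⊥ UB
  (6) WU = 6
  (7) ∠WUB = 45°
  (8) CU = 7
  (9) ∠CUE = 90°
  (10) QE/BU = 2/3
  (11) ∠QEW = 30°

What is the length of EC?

Step 1: By the law of cosines on triangle UBE: UE² = 9² + 6² − 2·9·6·cos(90°) = 117, so UE = 3·√13.
Step 2: By the law of cosines on triangle EUC: EC² = (3·√13)² + 7² − 2·3·√13·7·cos(90°) = 166, so EC = √166.

Therefore, the length of EC = √166.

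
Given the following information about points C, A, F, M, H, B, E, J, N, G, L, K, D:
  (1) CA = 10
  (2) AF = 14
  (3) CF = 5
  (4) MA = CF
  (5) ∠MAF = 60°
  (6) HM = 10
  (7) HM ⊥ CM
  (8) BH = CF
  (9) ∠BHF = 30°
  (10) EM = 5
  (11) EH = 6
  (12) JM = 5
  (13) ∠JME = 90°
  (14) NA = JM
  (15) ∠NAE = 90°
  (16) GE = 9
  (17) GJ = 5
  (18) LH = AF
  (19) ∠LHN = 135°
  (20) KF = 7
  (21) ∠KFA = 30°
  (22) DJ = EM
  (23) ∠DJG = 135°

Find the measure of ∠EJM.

Step 1: By the law of cosines on triangle JME: JE² = 5² + 5² − 2·5·5·cos(90°) = 50, so JE = 5·√2.
Step 2: By the inverse law of cosines on triangle EJM: cos(∠EJM) = ((5·√2)² + 5² − 5²) / (2·5·√2·5) = 50/70.71 = 0.7071, so ∠EJM = 45°.

Therefore, the measure of angle ∠EJM = 45°.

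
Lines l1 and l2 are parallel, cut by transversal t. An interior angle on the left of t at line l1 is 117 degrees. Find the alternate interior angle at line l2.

Alternate interior angles formed by parallel lines and a transversal are equal.
The given angle is 117 degrees.
The alternate interior angle = 117 degrees.

117 degrees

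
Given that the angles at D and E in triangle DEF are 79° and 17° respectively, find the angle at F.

Let angle F = x. Then 79 + 17 + x = 180.
x = 180 - 96 = 84 degrees.

84 degrees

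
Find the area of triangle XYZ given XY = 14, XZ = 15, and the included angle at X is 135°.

When two sides and the included angle are known, the area formula is (1/2)ab sin(C).
The height from one side to the opposite vertex is 15 sin(135°) = 15*sqrt(2)/2.
Area = (1/2) * 14 * 15*sqrt(2)/2 = 105*sqrt(2)/2.

105*sqrt(2)/2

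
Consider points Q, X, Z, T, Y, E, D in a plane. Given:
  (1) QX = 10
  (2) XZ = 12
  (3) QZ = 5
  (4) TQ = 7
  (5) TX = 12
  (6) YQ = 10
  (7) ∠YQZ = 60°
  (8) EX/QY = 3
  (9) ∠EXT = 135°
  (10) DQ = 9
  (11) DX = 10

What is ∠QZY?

Step 1: By the law of cosines on triangle ZQY: ZY² = 5² + 10² − 2·5·10·cos(60°) = 75, so ZY = 5·√3.
Step 2: By the inverse law of cosines on triangle QZY: cos(∠QZY) = (5² + (5·√3)² − 10²) / (2·5·5·√3) = 0/86.6 = 0, so ∠QZY = 90°.

Therefore, the measure of angle ∠QZY = 90°.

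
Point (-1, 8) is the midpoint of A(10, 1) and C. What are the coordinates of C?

Using the midpoint formula: M = ((x1 + x2)/2, (y1 + y2)/2)
We know M = (-1, 8) and A = (10, 1)
For x: -1 = (10 + x2)/2, so x2 = 2*-1 - 10 = -12
For y: 8 = (1 + y2)/2, so y2 = 2*8 - 1 = 15
C = (-12, 15)

(-12, 15)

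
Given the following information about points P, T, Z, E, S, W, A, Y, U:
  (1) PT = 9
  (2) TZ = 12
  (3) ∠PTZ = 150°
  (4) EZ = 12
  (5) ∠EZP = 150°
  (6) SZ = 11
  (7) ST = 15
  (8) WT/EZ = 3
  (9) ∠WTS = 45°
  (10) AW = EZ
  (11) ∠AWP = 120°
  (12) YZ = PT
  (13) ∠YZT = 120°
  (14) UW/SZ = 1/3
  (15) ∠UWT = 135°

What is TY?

From the given relations: YZ = PT = 9.
Step 1: By the law of cosines on triangle TZY: TY² = 12² + 9² − 2·12·9·cos(120°) = 333, so TY = 3·√37.

Therefore, the length of TY = 3·√37.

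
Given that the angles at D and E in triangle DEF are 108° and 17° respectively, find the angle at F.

Let angle F = x. Then 108 + 17 + x = 180.
x = 180 - 125 = 55 degrees.

55 degrees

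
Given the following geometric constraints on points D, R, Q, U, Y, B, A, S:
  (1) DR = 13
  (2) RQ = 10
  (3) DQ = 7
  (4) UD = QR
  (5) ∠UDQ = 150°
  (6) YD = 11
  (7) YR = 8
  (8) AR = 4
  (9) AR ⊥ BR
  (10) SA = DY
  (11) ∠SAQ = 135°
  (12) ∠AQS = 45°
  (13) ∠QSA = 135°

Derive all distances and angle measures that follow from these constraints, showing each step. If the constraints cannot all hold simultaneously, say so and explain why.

These constraints are not satisfiable: (11), (12) and (13) are the three interior angles of triangle SAQ, which must sum to 180°, but 135° + 45° + 135° = 315°. No planar figure meets all of them, so nothing further can be derived.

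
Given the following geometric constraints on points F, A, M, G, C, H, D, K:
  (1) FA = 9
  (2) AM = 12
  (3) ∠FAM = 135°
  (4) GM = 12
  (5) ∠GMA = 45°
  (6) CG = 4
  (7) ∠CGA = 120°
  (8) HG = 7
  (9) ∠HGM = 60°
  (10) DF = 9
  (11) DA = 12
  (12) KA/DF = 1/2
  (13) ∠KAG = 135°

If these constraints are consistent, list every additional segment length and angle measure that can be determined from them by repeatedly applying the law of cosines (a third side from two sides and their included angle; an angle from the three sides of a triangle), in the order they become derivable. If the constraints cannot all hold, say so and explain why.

The constraints are consistent. Derivable facts, in order:
After 1 step:
- AG ≈ 9.18
- FM ≈ 19.44
- MH = √109
- ∠ADF = 48.19°
- ∠AFD = 83.62°
- ∠DAF = 48.19°
After 2 steps:
- AC ≈ 11.71
- GK ≈ 12.77
- ∠AFM = 25.89°
- ∠AGM = 67.5°
- ∠AMF = 19.11°
- ∠GAM = 67.5°
- ∠GHM = 84.5°
- ∠GMH = 35.5°
After 3 steps:
- ∠ACG = 42.79°
- ∠AGK = 14.43°
- ∠AKG = 30.57°
- ∠CAG = 17.21°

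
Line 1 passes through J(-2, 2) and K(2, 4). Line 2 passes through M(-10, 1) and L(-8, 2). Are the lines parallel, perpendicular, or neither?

Slope of line 1: m1 = (4 - 2)/(2 - -2) = 2/4 = 1/2
Slope of line 2: m2 = (2 - 1)/(-8 - -10) = 1/2 = 1/2
Two lines are parallel if and only if they have equal slopes (or both are vertical).
Here m1 = m2 = 1/2, confirming the lines are parallel.

Parallel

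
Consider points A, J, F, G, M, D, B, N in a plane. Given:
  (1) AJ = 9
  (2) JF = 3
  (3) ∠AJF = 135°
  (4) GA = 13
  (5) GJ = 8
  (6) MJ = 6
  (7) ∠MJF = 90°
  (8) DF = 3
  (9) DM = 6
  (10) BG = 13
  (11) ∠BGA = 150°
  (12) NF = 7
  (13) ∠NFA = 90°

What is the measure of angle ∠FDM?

Step 1: By the law of cosines on triangle FJM: FM² = 3² + 6² − 2·3·6·cos(90°) = 45, so FM = 3·√5.
Step 2: By the inverse law of cosines on triangle FDM: cos(∠FDM) = (3² + 6² − (3·√5)²) / (2·3·6) = 0/36 = 0, so ∠FDM = 90°.

Therefore, the measure of angle ∠FDM = 90°.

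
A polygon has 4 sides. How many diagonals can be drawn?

The number of diagonals in an n-gon is n(n - 3)/2.
For n = 4: 4(4 - 3)/2 = 4 × 1 / 2 = 2.

2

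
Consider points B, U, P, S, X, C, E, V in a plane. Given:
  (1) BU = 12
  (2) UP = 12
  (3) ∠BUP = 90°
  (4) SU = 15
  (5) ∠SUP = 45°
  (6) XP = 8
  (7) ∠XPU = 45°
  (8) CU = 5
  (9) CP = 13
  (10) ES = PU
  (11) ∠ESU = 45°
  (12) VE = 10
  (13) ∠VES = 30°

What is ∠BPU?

Step 1: By the law of cosines on triangle PUB: PB² = 12² + 12² − 2·12·12·cos(90°) = 288, so PB = 12·√2.
Step 2: By the inverse law of cosines on triangle BPU: cos(∠BPU) = ((12·√2)² + 12² − 12²) / (2·12·√2·12) = 288/407.29 = 0.7071, so ∠BPU = 45°.

Therefore, the measure of angle ∠BPU = 45°.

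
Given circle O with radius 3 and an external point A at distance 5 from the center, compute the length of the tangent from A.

Let T be the point of tangency. Then OT ⊥ AT (radius ⊥ tangent).
In right triangle OTA: OA² = OT² + AT²
5² = 3² + AT²
AT² = 16, AT = 4

4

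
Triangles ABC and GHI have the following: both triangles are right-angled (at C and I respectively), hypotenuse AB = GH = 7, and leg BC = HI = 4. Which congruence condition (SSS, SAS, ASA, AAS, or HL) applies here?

Consider the given information: both triangles are right-angled (at C and I respectively), hypotenuse AB = GH = 7, and leg BC = HI = 4
This is not SSS or ASA: SSS requires all three pairs of sides, but we don't have that. ASA requires two angles and the side between them.
The correct criterion is HL. The hypotenuse and one leg of two right triangles are equal (Hypotenuse-Leg).

HL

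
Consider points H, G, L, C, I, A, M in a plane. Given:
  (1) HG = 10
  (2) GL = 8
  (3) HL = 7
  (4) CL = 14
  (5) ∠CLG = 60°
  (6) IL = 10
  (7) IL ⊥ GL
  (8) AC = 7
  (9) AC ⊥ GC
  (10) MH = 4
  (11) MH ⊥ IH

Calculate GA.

Step 1: By the law of cosines on triangle CLG: CG² = 14² + 8² − 2·14·8·cos(60°) = 148, so CG = 2·√37.
Step 2: By the law of cosines on triangle GCA: GA² = (2·√37)² + 7² − 2·2·√37·7·cos(90°) = 197, so GA = √197.

Therefore, the length of GA = √197.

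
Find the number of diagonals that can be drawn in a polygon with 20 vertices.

The number of diagonals in an n-gon is n(n - 3)/2.
For n = 20: 20(20 - 3)/2 = 20 × 17 / 2 = 170.

170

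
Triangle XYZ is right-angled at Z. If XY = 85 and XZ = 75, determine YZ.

YZ = sqrt(85^2 - 75^2) = sqrt(1600) = 40

40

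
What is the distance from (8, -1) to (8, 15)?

d = sqrt((0)^2 + (16)^2) = sqrt(256) = 16

16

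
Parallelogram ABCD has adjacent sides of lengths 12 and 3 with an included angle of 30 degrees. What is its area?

The area of a parallelogram equals the product of two adjacent sides times the sine of the included angle.
This is because the height equals 3 * sin(30°) = 3/2.
Area = 12 * 3/2 = 18

18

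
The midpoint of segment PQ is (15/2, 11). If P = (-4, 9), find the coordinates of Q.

Using the midpoint formula: M = ((x1 + x2)/2, (y1 + y2)/2)
We know M = (15/2, 11) and P = (-4, 9)
For x: 15/2 = (-4 + x2)/2, so x2 = 2*15/2 - -4 = 19
For y: 11 = (9 + y2)/2, so y2 = 2*11 - 9 = 13
Q = (19, 13)

(19, 13)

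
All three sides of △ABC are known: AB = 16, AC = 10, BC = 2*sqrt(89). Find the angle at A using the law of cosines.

cos(A) = (16² + 10² - (2*sqrt(89))²) / (2 × 16 × 10) = 0, so A = arccos(0) = 90°.

90°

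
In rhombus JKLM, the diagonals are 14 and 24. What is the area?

Area of a rhombus = (d1 * d2) / 2
Area = (14 * 24) / 2
Area = 336 / 2
Area = 168

168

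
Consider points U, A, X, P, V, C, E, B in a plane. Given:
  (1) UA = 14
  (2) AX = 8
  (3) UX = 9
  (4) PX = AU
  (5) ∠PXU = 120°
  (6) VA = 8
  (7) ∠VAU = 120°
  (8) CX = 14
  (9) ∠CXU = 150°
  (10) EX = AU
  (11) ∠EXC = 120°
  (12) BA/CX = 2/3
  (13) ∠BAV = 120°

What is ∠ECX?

From the given relations: EX = AU = 14.
Step 1: By the law of cosines on triangle CXE: CE² = 14² + 14² − 2·14·14·cos(120°) = 588, so CE = 14·√3.
Step 2: By the inverse law of cosines on triangle ECX: cos(∠ECX) = ((14·√3)² + 14² − 14²) / (2·14·√3·14) = 588/678.96 = 0.866, so ∠ECX = 30°.

Therefore, the measure of angle ∠ECX = 30°.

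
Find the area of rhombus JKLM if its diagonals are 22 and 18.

Area of a rhombus = (d1 * d2) / 2
Area = (22 * 18) / 2
Area = 396 / 2
Area = 198

198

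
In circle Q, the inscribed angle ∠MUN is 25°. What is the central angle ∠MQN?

By the inscribed angle theorem, the central angle is twice the inscribed angle.
Central angle = 2 × 25° = 50°

50°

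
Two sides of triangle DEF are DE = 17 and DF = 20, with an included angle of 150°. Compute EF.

By the law of cosines: EF^2 = DE^2 + DF^2 - 2*DE*DF*cos(D)
EF^2 = 17^2 + 20^2 - 2*17*20*cos(150°)
EF^2 = 289 + 400 - 680*(-sqrt(3)/2)
EF^2 = 340*sqrt(3) + 689
EF = sqrt(340*sqrt(3) + 689)

sqrt(340*sqrt(3) + 689)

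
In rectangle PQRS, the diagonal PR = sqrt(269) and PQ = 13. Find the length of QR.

b = sqrt(d^2 - a^2) = sqrt(269 - 169) = sqrt(100) = 10

10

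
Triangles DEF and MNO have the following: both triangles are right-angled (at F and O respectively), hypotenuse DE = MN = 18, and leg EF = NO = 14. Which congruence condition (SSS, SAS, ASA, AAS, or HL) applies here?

Consider the given information: both triangles are right-angled (at F and O respectively), hypotenuse DE = MN = 18, and leg EF = NO = 14
This is not SSS or SAS: SSS requires all three pairs of sides, but we don't have that. SAS requires two sides and the included angle between them.
The correct criterion is HL. The hypotenuse and one leg of two right triangles are equal (Hypotenuse-Leg).

HL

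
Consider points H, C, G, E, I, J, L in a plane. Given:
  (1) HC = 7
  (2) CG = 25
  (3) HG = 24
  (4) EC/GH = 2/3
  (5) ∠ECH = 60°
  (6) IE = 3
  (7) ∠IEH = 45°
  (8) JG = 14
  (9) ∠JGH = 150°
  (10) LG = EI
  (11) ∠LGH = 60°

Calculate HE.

From the given relations: EC = 2/3·GH = 2/3·24 = 16.
Step 1: By the law of cosines on triangle HCE: HE² = 7² + 16² − 2·7·16·cos(60°) = 193, so HE = √193.

Therefore, the length of HE = √193.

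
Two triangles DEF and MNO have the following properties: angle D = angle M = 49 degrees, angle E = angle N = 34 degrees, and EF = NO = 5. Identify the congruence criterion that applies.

Consider the given information: angle D = angle M = 49 degrees, angle E = angle N = 34 degrees, and EF = NO = 5
This is not SAS or HL: SAS requires two sides and the included angle between them. HL only applies to right triangles with matching hypotenuse and leg.
The correct criterion is AAS. Two pairs of corresponding angles and a non-included side are equal (Angle-Angle-Side).

AAS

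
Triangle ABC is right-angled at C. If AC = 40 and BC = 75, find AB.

In a right triangle, the square of the hypotenuse equals the sum of the squares of the two legs.
The legs are 40 and 75, so the hypotenuse = sqrt(1600 + 5625) = sqrt(7225) = 85.

85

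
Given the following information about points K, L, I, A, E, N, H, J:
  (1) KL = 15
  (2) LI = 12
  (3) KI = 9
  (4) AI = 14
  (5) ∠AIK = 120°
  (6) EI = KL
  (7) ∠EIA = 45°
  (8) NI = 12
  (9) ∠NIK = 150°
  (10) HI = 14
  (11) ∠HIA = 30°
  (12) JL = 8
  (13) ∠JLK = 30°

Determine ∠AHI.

Step 1: By the law of cosines on triangle HIA: HA² = 14² + 14² − 2·14·14·cos(30°) = 52.52, so HA ≈ 7.25.
Step 2: By the inverse law of cosines on triangle AHI: cos(∠AHI) = (7.25² + 14² − 14²) / (2·7.25·14) = 52.52/202.91 = 0.2588, so ∠AHI = 75°.

Therefore, the measure of angle ∠AHI = 75°.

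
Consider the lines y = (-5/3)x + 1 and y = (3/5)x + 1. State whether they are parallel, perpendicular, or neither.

Slope of line 1: m1 = -5/3
Slope of line 2: m2 = 3/5
m1 * m2 = (-5/3) * (3/5) = -1 = -1, so the lines are perpendicular.

Perpendicular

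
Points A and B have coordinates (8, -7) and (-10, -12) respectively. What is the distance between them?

The horizontal distance is |-10 - 8| = 18 and the vertical distance is |-12 - -7| = 5.
By the Pythagorean theorem, d = sqrt(18^2 + 5^2) = sqrt(349).

sqrt(349)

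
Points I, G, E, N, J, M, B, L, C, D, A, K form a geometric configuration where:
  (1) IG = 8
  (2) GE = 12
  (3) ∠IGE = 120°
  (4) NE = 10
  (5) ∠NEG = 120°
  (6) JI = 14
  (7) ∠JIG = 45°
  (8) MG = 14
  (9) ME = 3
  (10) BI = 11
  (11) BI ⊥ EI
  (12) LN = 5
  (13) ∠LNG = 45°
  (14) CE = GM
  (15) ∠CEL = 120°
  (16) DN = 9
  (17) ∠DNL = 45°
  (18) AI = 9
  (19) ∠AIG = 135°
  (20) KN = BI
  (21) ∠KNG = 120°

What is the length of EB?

Step 1: By the law of cosines on triangle EGI: EI² = 12² + 8² − 2·12·8·cos(120°) = 304, so EI = 4·√19.
Step 2: By the law of cosines on triangle EIB: EB² = (4·√19)² + 11² − 2·4·√19·11·cos(90°) = 425, so EB = 5·√17.

Therefore, the length of EB = 5·√17.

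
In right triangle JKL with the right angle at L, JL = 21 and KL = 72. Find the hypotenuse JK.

JK = sqrt(21^2 + 72^2) = sqrt(5625) = 75

75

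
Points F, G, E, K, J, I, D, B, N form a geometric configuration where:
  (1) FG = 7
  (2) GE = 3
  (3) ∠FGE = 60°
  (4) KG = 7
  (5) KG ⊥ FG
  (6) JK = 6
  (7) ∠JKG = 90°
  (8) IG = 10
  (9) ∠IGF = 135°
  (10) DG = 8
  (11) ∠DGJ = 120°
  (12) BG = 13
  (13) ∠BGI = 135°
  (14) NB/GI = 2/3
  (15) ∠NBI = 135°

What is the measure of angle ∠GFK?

Step 1: By the law of cosines on triangle FGK: FK² = 7² + 7² − 2·7·7·cos(90°) = 98, so FK = 7·√2.
Step 2: By the inverse law of cosines on triangle GFK: cos(∠GFK) = (7² + (7·√2)² − 7²) / (2·7·7·√2) = 98/138.59 = 0.7071, so ∠GFK = 45°.

Therefore, the measure of angle ∠GFK = 45°.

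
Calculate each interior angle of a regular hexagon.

Each interior angle of a regular n-gon is (n - 2) * 180 / n.
For n = 6: (6 - 2) * 180 / 6 = 720/6 = 120 degrees.

120 degrees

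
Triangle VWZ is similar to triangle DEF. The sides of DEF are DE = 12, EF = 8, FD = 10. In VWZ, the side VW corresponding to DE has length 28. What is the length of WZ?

k = 28/12 = 7/3. WZ = 7/3 * 8 = 56/3.

56/3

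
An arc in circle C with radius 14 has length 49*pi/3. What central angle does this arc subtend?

Arc length L = 2πr × θ/360, so θ = 360L / (2πr).
θ = 360 × 49*pi/3 / (2π × 14)
θ = 210°
θ = 210°

210°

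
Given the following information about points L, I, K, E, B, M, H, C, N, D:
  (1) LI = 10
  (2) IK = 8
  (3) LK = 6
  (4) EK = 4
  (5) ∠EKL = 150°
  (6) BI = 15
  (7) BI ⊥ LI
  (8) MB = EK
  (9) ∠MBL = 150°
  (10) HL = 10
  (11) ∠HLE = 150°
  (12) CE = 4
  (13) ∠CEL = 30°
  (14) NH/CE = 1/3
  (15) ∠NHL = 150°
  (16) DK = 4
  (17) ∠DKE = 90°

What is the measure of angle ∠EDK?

Step 1: By the law of cosines on triangle DKE: DE² = 4² + 4² − 2·4·4·cos(90°) = 32, so DE = 4·√2.
Step 2: By the inverse law of cosines on triangle EDK: cos(∠EDK) = ((4·√2)² + 4² − 4²) / (2·4·√2·4) = 32/45.25 = 0.7071, so ∠EDK = 45°.

Therefore, the measure of angle ∠EDK = 45°.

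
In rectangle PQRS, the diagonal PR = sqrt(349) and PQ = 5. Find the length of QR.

Using the Pythagorean theorem: d^2 = a^2 + b^2
b^2 = d^2 - a^2
b^2 = 349 - 25
b^2 = 324
b = sqrt(324) = 18

18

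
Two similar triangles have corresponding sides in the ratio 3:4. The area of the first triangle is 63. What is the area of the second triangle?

Area ratio = (3/4)^2 = 9/16. Area of the second triangle = 63 * 16/9 = 112.

112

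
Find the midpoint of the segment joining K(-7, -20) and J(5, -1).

The midpoint is the point halfway along the segment.
Move half the horizontal distance: -7 + (5 - -7)/2 = -7 + 12/2 = -1
Move half the vertical distance: -20 + (-1 - -20)/2 = -20 + 19/2 = -21/2
Midpoint = (-1, -21/2)

(-1, -21/2)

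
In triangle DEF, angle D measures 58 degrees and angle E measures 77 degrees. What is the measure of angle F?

angle F = 180 - 58 - 77 = 45 degrees.

45 degrees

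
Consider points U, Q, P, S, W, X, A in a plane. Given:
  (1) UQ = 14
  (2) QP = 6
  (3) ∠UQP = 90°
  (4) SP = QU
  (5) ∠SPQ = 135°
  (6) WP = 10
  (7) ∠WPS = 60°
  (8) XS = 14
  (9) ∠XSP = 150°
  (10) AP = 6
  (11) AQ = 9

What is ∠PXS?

From the given relations: SP = QU = 14.
Step 1: By the law of cosines on triangle XSP: XP² = 14² + 14² − 2·14·14·cos(150°) = 731.48, so XP ≈ 27.05.
Step 2: By the inverse law of cosines on triangle PXS: cos(∠PXS) = (27.05² + 14² − 14²) / (2·27.05·14) = 731.48/757.29 = 0.9659, so ∠PXS = 15°.

Therefore, the measure of angle ∠PXS = 15°.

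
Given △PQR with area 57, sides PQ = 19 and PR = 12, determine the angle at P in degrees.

sin(C) = 2 * 57 / (19 * 12) = 1/2, so C = arcsin(1/2) = 30°.
Since sin(180° - C) = sin(C), the obtuse angle 150° gives the same area, so C = 30° or C = 150°.

30° or 150°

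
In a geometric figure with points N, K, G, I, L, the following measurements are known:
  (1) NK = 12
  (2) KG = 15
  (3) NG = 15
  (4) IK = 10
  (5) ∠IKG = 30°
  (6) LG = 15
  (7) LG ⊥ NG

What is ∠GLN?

Step 1: By the law of cosines on triangle LGN: LN² = 15² + 15² − 2·15·15·cos(90°) = 450, so LN = 15·√2.
Step 2: By the inverse law of cosines on triangle GLN: cos(∠GLN) = (15² + (15·√2)² − 15²) / (2·15·15·√2) = 450/636.4 = 0.7071, so ∠GLN = 45°.

Therefore, the measure of angle ∠GLN = 45°.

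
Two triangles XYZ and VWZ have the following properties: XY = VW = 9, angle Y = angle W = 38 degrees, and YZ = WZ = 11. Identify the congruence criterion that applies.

Consider the given information: XY = VW = 9, angle Y = angle W = 38 degrees, and YZ = WZ = 11
This is not SSS or AAS: SSS requires all three pairs of sides, but we don't have that. AAS requires two angles and a non-included side.
The correct criterion is SAS. Two pairs of corresponding sides and the included angle are equal (Side-Angle-Side).

SAS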